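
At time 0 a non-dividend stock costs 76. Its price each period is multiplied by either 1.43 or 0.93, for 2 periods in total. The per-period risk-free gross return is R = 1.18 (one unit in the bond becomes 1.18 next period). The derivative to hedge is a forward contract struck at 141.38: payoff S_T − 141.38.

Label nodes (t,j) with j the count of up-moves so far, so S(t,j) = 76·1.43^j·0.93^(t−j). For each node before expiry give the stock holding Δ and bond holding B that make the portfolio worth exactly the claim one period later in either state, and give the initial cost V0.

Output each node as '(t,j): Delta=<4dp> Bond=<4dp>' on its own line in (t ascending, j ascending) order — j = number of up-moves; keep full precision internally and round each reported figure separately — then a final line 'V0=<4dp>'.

Under the risk-neutral measure, an up-move has probability p* = (R−d)/(u−d) = 0.5000 and values discount at R = 1.18.
Payoff layer (t=2): V(2,0)=-75.6476, V(2,1)=-40.3076, V(2,2)=14.0324
  t=1,j=0: stock 70.6800 → up 101.0724 (V=-40.3076), down 65.7324 (V=-75.6476). Price -49.1336; hedge Δ=1.0000, bond B=-119.8136.
  t=1,j=1: stock 108.6800 → up 155.4124 (V=14.0324), down 101.0724 (V=-40.3076). Price -11.1336; hedge Δ=1.0000, bond B=-119.8136.
  t=0,j=0: stock 76.0000 → up 108.6800 (V=-11.1336), down 70.6800 (V=-49.1336). Price -25.5369; hedge Δ=1.0000, bond B=-101.5369.
Root portfolio cost Δ·76+B reproduces V0=-25.5369.

(0,0): Delta=1.0000 Bond=-101.5369
(1,0): Delta=1.0000 Bond=-119.8136
(1,1): Delta=1.0000 Bond=-119.8136
V0=-25.5369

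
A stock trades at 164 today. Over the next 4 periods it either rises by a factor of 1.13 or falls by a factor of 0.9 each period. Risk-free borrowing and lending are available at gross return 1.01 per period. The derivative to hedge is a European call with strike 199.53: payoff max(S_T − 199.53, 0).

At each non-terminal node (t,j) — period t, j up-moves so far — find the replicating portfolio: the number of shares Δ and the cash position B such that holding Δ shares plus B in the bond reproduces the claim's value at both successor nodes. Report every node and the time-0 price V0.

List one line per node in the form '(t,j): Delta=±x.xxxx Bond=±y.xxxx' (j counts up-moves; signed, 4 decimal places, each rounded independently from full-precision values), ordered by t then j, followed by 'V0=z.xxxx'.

(0,0): Delta=0.2770 Bond=-39.0718
(1,0): Delta=0.0888 Bond=-11.6770
(1,1): Delta=0.4406 Bond=-69.7740
(2,0): Delta=0.0000 Bond=0.0000
(2,1): Delta=0.1659 Bond=-24.6597
(2,2): Delta=0.6792 Bond=-120.4486
(3,0): Delta=0.0000 Bond=0.0000
(3,1): Delta=0.0000 Bond=0.0000
(3,2): Delta=0.3101 Bond=-52.0768
(3,3): Delta=1.0000 Bond=-197.5545
V0=6.3612

The replicating-portfolio and risk-neutral prices coincide; use p* = (1.01−0.9)/(1.13−0.9) = 0.4783 for the latter.
Payoff layer (t=4): V(4,0)=0.0000, V(4,1)=0.0000, V(4,2)=0.0000, V(4,3)=13.4416, V(4,4)=67.8677
  t=3,j=0: stock 119.5560 → up 135.0983 (V=0.0000), down 107.6004 (V=0.0000). Price 0.0000; hedge Δ=0.0000, bond B=0.0000.
  t=3,j=1: stock 150.1092 → up 169.6234 (V=0.0000), down 135.0983 (V=0.0000). Price 0.0000; hedge Δ=0.0000, bond B=0.0000.
  t=3,j=2: stock 188.4704 → up 212.9716 (V=13.4416), down 169.6234 (V=0.0000). Price 6.3649; hedge Δ=0.3101, bond B=-52.0768.
  t=3,j=3: stock 236.6351 → up 267.3977 (V=67.8677), down 212.9716 (V=13.4416). Price 39.0807; hedge Δ=1.0000, bond B=-197.5545.
  t=2,j=0: stock 132.8400 → up 150.1092 (V=0.0000), down 119.5560 (V=0.0000). Price 0.0000; hedge Δ=0.0000, bond B=0.0000.
  t=2,j=1: stock 166.7880 → up 188.4704 (V=6.3649), down 150.1092 (V=0.0000). Price 3.0140; hedge Δ=0.1659, bond B=-24.6597.
  t=2,j=2: stock 209.4116 → up 236.6351 (V=39.0807), down 188.4704 (V=6.3649). Price 21.7936; hedge Δ=0.6792, bond B=-120.4486.
  t=1,j=0: stock 147.6000 → up 166.7880 (V=3.0140), down 132.8400 (V=0.0000). Price 1.4272; hedge Δ=0.0888, bond B=-11.6770.
  t=1,j=1: stock 185.3200 → up 209.4116 (V=21.7936), down 166.7880 (V=3.0140). Price 11.8768; hedge Δ=0.4406, bond B=-69.7740.
  t=0,j=0: stock 164.0000 → up 185.3200 (V=11.8768), down 147.6000 (V=1.4272). Price 6.3612; hedge Δ=0.2770, bond B=-39.0718.
Self-financing check: at every node Δ·S+B equals the discounted successor values.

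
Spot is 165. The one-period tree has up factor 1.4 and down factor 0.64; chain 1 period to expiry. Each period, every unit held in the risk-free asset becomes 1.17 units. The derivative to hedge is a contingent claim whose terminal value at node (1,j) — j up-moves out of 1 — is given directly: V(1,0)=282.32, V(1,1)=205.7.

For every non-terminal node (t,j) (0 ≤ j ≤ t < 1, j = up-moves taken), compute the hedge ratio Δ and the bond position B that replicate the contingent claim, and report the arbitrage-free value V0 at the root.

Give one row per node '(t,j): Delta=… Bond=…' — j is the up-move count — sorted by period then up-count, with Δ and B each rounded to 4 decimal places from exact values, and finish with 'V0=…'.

Since d<R<u, set p* = (R−d)/(u−d) = 0.6974; price each node as the discounted p*-expectation of its children.
Terminal values V(1,·): V(1,0)=282.3200, V(1,1)=205.7000
Node (0,0) S=165.0000: V=(p*·205.7000+(1−p*)·282.3200)/1.17=195.6305; Δ=(205.7000−282.3200)/(231.0000−105.6000)=-0.6110; B=V−Δ·S=296.4462
Check: Δ(0,0)·S0 + B(0,0) = 195.6305 = V0.

(0,0): Delta=-0.6110 Bond=296.4462
V0=195.6305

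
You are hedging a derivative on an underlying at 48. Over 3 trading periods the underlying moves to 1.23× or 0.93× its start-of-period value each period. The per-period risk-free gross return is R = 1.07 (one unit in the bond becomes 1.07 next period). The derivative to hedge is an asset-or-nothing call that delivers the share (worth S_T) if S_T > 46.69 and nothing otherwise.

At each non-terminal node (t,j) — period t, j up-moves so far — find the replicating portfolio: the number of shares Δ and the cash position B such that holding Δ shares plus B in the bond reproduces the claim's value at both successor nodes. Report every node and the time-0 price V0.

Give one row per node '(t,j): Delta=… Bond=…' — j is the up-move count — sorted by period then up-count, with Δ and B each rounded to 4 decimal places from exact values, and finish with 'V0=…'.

(0,0): Delta=1.6661 Bond=-36.7553
(1,0): Delta=2.4370 Bond=-73.7403
(1,1): Delta=1.0000 Bond=0.0000
(2,0): Delta=4.1000 Bond=-147.9415
(2,1): Delta=1.0000 Bond=0.0000
(2,2): Delta=1.0000 Bond=0.0000
V0=43.2188

No-arbitrage ⇒ martingale measure with p* = (R−d)/(u−d) = 0.4667.
At expiry t=3: V(3,0)=0.0000, V(3,1)=51.0637, V(3,2)=67.5359, V(3,3)=89.3216
  t=2,j=0: stock 41.5152 → up 51.0637 (V=51.0637), down 38.6091 (V=0.0000). Price 22.2708; hedge Δ=4.1000, bond B=-147.9415.
  t=2,j=1: stock 54.9072 → up 67.5359 (V=67.5359), down 51.0637 (V=51.0637). Price 54.9072; hedge Δ=1.0000, bond B=0.0000.
  t=2,j=2: stock 72.6192 → up 89.3216 (V=89.3216), down 67.5359 (V=67.5359). Price 72.6192; hedge Δ=1.0000, bond B=0.0000.
  t=1,j=0: stock 44.6400 → up 54.9072 (V=54.9072), down 41.5152 (V=22.2708). Price 35.0478; hedge Δ=2.4370, bond B=-73.7403.
  t=1,j=1: stock 59.0400 → up 72.6192 (V=72.6192), down 54.9072 (V=54.9072). Price 59.0400; hedge Δ=1.0000, bond B=0.0000.
  t=0,j=0: stock 48.0000 → up 59.0400 (V=59.0400), down 44.6400 (V=35.0478). Price 43.2188; hedge Δ=1.6661, bond B=-36.7553.
Root portfolio cost Δ·48+B reproduces V0=43.2188.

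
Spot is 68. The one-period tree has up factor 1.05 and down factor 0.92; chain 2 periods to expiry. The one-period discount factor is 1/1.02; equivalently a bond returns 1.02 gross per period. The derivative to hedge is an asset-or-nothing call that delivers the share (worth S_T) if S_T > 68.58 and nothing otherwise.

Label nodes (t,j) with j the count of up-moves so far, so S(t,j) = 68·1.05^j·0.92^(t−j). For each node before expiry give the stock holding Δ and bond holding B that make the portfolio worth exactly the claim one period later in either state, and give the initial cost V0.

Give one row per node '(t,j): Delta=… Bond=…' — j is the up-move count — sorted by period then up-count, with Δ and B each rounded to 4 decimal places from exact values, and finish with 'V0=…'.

(0,0): Delta=6.3958 Bond=-392.2729
(1,0): Delta=0.0000 Bond=0.0000
(1,1): Delta=8.0769 Bond=-520.1538
V0=42.6384

Since d<R<u, set p* = (R−d)/(u−d) = 0.7692; price each node as the discounted p*-expectation of its children.
Terminal values V(2,·): V(2,0)=0.0000, V(2,1)=0.0000, V(2,2)=74.9700
  t=1,j=0: stock 62.5600 → up 65.6880 (V=0.0000), down 57.5552 (V=0.0000). Price 0.0000; hedge Δ=0.0000, bond B=0.0000.
  t=1,j=1: stock 71.4000 → up 74.9700 (V=74.9700), down 65.6880 (V=0.0000). Price 56.5385; hedge Δ=8.0769, bond B=-520.1538.
  t=0,j=0: stock 68.0000 → up 71.4000 (V=56.5385), down 62.5600 (V=0.0000). Price 42.6384; hedge Δ=6.3958, bond B=-392.2729.
Self-financing check: at every node Δ·S+B equals the discounted successor values.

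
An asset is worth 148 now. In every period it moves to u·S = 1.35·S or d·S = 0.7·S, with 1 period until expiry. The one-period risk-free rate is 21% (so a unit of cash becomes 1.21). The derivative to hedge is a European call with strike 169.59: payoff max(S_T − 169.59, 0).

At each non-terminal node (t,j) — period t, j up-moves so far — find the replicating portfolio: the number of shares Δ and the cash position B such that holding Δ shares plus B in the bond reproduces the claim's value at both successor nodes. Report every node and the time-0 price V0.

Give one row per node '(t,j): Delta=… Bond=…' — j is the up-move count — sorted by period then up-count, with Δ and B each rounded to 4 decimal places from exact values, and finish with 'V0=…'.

Since d<R<u, set p* = (R−d)/(u−d) = 0.7846; price each node as the discounted p*-expectation of its children.
Terminal values V(1,·): V(1,0)=0.0000, V(1,1)=30.2100
  t=0,j=0: stock 148.0000 → up 199.8000 (V=30.2100), down 103.6000 (V=0.0000). Price 19.5894; hedge Δ=0.3140, bond B=-26.8875.
Each (Δ,B) replicates both successor values, so the strategy is self-financing and V0 is arbitrage-free.

(0,0): Delta=0.3140 Bond=-26.8875
V0=19.5894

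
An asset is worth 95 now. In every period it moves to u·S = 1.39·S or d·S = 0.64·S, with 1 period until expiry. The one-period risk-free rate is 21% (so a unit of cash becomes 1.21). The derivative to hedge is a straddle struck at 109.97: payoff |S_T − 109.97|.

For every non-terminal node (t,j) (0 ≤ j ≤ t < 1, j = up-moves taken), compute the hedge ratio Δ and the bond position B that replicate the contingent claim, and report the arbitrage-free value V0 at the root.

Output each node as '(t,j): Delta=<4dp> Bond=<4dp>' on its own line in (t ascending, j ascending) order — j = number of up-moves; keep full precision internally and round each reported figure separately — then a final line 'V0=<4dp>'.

(0,0): Delta=-0.3802 Bond=59.7412
V0=23.6212

No-arbitrage ⇒ martingale measure with p* = (R−d)/(u−d) = 0.7600.
At expiry t=1: V(1,0)=49.1700, V(1,1)=22.0800
(0,0): S=95.0000. Δ = (V_up−V_dn)/(S_up−S_dn) = (22.0800−49.1700)/(132.0500−60.8000) = -0.3802. V = [p*·22.0800 + (1−p*)·49.1700]/1.21 = 23.6212. B = V − Δ·S = 59.7412.
Self-financing check: at every node Δ·S+B equals the discounted successor values.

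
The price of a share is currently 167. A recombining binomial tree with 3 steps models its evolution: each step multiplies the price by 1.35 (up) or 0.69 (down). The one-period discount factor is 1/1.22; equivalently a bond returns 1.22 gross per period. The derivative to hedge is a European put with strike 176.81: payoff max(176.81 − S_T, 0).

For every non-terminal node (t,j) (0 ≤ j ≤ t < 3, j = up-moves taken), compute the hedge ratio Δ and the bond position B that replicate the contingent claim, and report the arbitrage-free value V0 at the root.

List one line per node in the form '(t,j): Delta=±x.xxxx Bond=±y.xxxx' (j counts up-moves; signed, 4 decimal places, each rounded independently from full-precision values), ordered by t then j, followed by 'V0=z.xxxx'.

(0,0): Delta=-0.1464 Bond=28.5342
(1,0): Delta=-0.7127 Bond=100.0674
(1,1): Delta=-0.0754 Bond=18.8056
(2,0): Delta=-1.0000 Bond=144.9262
(2,1): Delta=-0.6767 Bond=116.4790
(2,2): Delta=0.0000 Bond=0.0000
V0=4.0892

The replicating-portfolio and risk-neutral prices coincide; use p* = (1.22−0.69)/(1.35−0.69) = 0.8030 for the latter.
Terminal values V(3,·): V(3,0)=121.9490, V(3,1)=69.4733, V(3,2)=0.0000, V(3,3)=0.0000
Node (2,0) S=79.5087: V=(p*·69.4733+(1−p*)·121.9490)/1.22=65.4175; Δ=(69.4733−121.9490)/(107.3367−54.8610)=-1.0000; B=V−Δ·S=144.9262
Node (2,1) S=155.5605: V=(p*·0.0000+(1−p*)·69.4733)/1.22=11.2165; Δ=(0.0000−69.4733)/(210.0067−107.3367)=-0.6767; B=V−Δ·S=116.4790
Node (2,2) S=304.3575: V=(p*·0.0000+(1−p*)·0.0000)/1.22=0.0000; Δ=(0.0000−0.0000)/(410.8826−210.0067)=0.0000; B=V−Δ·S=0.0000
Node (1,0) S=115.2300: V=(p*·11.2165+(1−p*)·65.4175)/1.22=17.9446; Δ=(11.2165−65.4175)/(155.5605−79.5087)=-0.7127; B=V−Δ·S=100.0674
Node (1,1) S=225.4500: V=(p*·0.0000+(1−p*)·11.2165)/1.22=1.8109; Δ=(0.0000−11.2165)/(304.3575−155.5605)=-0.0754; B=V−Δ·S=18.8056
Node (0,0) S=167.0000: V=(p*·1.8109+(1−p*)·17.9446)/1.22=4.0892; Δ=(1.8109−17.9446)/(225.4500−115.2300)=-0.1464; B=V−Δ·S=28.5342
Each (Δ,B) replicates both successor values, so the strategy is self-financing and V0 is arbitrage-free.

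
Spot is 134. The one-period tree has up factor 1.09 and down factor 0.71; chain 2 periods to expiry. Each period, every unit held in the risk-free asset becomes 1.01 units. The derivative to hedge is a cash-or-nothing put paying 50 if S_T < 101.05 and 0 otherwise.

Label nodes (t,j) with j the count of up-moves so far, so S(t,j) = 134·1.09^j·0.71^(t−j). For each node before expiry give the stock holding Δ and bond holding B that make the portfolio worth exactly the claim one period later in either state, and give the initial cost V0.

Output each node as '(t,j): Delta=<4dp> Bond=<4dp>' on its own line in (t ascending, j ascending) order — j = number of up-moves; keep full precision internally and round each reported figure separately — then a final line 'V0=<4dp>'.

(0,0): Delta=-0.2047 Bond=29.5990
(1,0): Delta=-1.3830 Bond=142.0010
(1,1): Delta=0.0000 Bond=0.0000
V0=2.1724

Since d<R<u, set p* = (R−d)/(u−d) = 0.7895; price each node as the discounted p*-expectation of its children.
Payoff layer (t=2): V(2,0)=50.0000, V(2,1)=0.0000, V(2,2)=0.0000
  t=1,j=0: stock 95.1400 → up 103.7026 (V=0.0000), down 67.5494 (V=50.0000). Price 10.4221; hedge Δ=-1.3830, bond B=142.0010.
  t=1,j=1: stock 146.0600 → up 159.2054 (V=0.0000), down 103.7026 (V=0.0000). Price 0.0000; hedge Δ=0.0000, bond B=0.0000.
  t=0,j=0: stock 134.0000 → up 146.0600 (V=0.0000), down 95.1400 (V=10.4221). Price 2.1724; hedge Δ=-0.2047, bond B=29.5990.
Root portfolio cost Δ·134+B reproduces V0=2.1724.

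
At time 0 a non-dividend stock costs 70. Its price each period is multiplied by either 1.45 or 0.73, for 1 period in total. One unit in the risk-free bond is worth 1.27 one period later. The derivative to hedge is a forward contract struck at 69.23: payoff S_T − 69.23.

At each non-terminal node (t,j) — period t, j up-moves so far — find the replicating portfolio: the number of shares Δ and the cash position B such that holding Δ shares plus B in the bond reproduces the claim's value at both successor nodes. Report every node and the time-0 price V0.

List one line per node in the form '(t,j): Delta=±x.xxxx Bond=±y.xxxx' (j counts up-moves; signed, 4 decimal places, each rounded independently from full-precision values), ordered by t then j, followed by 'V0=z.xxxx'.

(0,0): Delta=1.0000 Bond=-54.5118
V0=15.4882

Risk-neutral probability p* = (R−d)/(u−d) = (1.27−0.73)/(1.45−0.73) = 0.7500.
At expiry t=1: V(1,0)=-18.1300, V(1,1)=32.2700
  t=0,j=0: stock 70.0000 → up 101.5000 (V=32.2700), down 51.1000 (V=-18.1300). Price 15.4882; hedge Δ=1.0000, bond B=-54.5118.
The time-0 hedge costs 15.4882, which is the no-arbitrage price.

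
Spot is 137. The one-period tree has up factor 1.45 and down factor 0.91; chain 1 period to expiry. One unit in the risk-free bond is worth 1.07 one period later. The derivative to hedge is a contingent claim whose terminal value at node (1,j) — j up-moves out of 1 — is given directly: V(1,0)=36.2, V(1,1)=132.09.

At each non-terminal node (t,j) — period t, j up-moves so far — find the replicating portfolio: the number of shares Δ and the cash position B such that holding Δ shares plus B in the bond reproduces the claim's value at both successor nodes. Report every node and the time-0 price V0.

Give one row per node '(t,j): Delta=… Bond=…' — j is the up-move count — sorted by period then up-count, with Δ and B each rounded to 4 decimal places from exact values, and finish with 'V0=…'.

(0,0): Delta=1.2962 Bond=-117.1892
V0=60.3849

No-arbitrage ⇒ martingale measure with p* = (R−d)/(u−d) = 0.2963.
At expiry t=1: V(1,0)=36.2000, V(1,1)=132.0900
  t=0,j=0: stock 137.0000 → up 198.6500 (V=132.0900), down 124.6700 (V=36.2000). Price 60.3849; hedge Δ=1.2962, bond B=-117.1892.
Root portfolio cost Δ·137+B reproduces V0=60.3849.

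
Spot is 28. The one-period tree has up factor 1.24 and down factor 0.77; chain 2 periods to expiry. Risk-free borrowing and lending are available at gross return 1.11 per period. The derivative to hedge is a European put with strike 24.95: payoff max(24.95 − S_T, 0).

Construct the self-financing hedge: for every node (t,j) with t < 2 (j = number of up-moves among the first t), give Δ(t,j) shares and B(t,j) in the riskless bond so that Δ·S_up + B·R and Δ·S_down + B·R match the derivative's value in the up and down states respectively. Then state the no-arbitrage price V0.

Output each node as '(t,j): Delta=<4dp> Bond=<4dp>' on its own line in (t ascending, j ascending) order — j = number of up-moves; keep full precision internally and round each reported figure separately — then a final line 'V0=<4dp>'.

Under the risk-neutral measure, an up-move has probability p* = (R−d)/(u−d) = 0.7234 and values discount at R = 1.11.
Payoff layer (t=2): V(2,0)=8.3488, V(2,1)=0.0000, V(2,2)=0.0000
(1,0): S=21.5600. Δ = (V_up−V_dn)/(S_up−S_dn) = (0.0000−8.3488)/(26.7344−16.6012) = -0.8239. V = [p*·0.0000 + (1−p*)·8.3488]/1.11 = 2.0804. B = V − Δ·S = 19.8438.
(1,1): S=34.7200. Δ = (V_up−V_dn)/(S_up−S_dn) = (0.0000−0.0000)/(43.0528−26.7344) = 0.0000. V = [p*·0.0000 + (1−p*)·0.0000]/1.11 = 0.0000. B = V − Δ·S = 0.0000.
(0,0): S=28.0000. Δ = (V_up−V_dn)/(S_up−S_dn) = (0.0000−2.0804)/(34.7200−21.5600) = -0.1581. V = [p*·0.0000 + (1−p*)·2.0804]/1.11 = 0.5184. B = V − Δ·S = 4.9448.
Self-financing check: at every node Δ·S+B equals the discounted successor values.

(0,0): Delta=-0.1581 Bond=4.9448
(1,0): Delta=-0.8239 Bond=19.8438
(1,1): Delta=0.0000 Bond=0.0000
V0=0.5184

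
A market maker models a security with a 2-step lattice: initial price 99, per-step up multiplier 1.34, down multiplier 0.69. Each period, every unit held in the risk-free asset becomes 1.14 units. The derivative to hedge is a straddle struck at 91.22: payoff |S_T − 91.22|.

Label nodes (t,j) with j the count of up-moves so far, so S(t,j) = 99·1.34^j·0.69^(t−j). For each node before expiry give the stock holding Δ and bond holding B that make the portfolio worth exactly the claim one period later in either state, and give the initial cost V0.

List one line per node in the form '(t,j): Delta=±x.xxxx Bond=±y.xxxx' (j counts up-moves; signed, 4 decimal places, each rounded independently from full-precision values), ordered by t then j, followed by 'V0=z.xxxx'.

(0,0): Delta=0.6302 Bond=-27.1550
(1,0): Delta=-0.9858 Bond=79.4302
(1,1): Delta=1.0000 Bond=-80.0175
V0=35.2324

The replicating-portfolio and risk-neutral prices coincide; use p* = (1.14−0.69)/(1.34−0.69) = 0.6923 for the latter.
Payoff layer (t=2): V(2,0)=44.0861, V(2,1)=0.3154, V(2,2)=86.5444
Node (1,0) S=68.3100: V=(p*·0.3154+(1−p*)·44.0861)/1.14=12.0906; Δ=(0.3154−44.0861)/(91.5354−47.1339)=-0.9858; B=V−Δ·S=79.4302
Node (1,1) S=132.6600: V=(p*·86.5444+(1−p*)·0.3154)/1.14=52.6425; Δ=(86.5444−0.3154)/(177.7644−91.5354)=1.0000; B=V−Δ·S=-80.0175
Node (0,0) S=99.0000: V=(p*·52.6425+(1−p*)·12.0906)/1.14=35.2324; Δ=(52.6425−12.0906)/(132.6600−68.3100)=0.6302; B=V−Δ·S=-27.1550
The time-0 hedge costs 35.2324, which is the no-arbitrage price.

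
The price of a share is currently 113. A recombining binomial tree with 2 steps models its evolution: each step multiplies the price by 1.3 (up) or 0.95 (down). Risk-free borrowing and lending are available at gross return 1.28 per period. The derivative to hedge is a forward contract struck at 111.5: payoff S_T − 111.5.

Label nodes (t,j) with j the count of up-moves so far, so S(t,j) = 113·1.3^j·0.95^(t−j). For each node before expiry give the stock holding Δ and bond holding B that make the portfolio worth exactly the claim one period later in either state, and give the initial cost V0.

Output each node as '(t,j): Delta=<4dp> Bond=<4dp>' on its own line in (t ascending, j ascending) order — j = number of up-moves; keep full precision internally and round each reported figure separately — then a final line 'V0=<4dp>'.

No-arbitrage ⇒ martingale measure with p* = (R−d)/(u−d) = 0.9429.
Payoff layer (t=2): V(2,0)=-9.5175, V(2,1)=28.0550, V(2,2)=79.4700
(1,0): S=107.3500. Δ = (V_up−V_dn)/(S_up−S_dn) = (28.0550−-9.5175)/(139.5550−101.9825) = 1.0000. V = [p*·28.0550 + (1−p*)·-9.5175]/1.28 = 20.2406. B = V − Δ·S = -87.1094.
(1,1): S=146.9000. Δ = (V_up−V_dn)/(S_up−S_dn) = (79.4700−28.0550)/(190.9700−139.5550) = 1.0000. V = [p*·79.4700 + (1−p*)·28.0550]/1.28 = 59.7906. B = V − Δ·S = -87.1094.
(0,0): S=113.0000. Δ = (V_up−V_dn)/(S_up−S_dn) = (59.7906−20.2406)/(146.9000−107.3500) = 1.0000. V = [p*·59.7906 + (1−p*)·20.2406]/1.28 = 44.9458. B = V − Δ·S = -68.0542.
Root portfolio cost Δ·113+B reproduces V0=44.9458.

(0,0): Delta=1.0000 Bond=-68.0542
(1,0): Delta=1.0000 Bond=-87.1094
(1,1): Delta=1.0000 Bond=-87.1094
V0=44.9458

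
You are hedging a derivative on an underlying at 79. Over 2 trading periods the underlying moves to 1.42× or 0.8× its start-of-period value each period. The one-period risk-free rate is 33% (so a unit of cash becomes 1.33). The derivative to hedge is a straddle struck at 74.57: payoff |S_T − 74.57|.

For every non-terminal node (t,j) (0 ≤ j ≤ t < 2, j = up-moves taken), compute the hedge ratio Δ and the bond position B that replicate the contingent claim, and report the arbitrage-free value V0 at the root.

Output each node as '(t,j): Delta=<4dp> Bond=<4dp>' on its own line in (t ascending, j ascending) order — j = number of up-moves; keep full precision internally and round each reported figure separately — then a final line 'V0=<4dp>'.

(0,0): Delta=0.8930 Bond=-33.1307
(1,0): Delta=-0.2255 Bond=26.6250
(1,1): Delta=1.0000 Bond=-56.0677
V0=37.4159

Risk-neutral probability p* = (R−d)/(u−d) = (1.33−0.8)/(1.42−0.8) = 0.8548.
Terminal values V(2,·): V(2,0)=24.0100, V(2,1)=15.1740, V(2,2)=84.7256
  t=1,j=0: stock 63.2000 → up 89.7440 (V=15.1740), down 50.5600 (V=24.0100). Price 12.3734; hedge Δ=-0.2255, bond B=26.6250.
  t=1,j=1: stock 112.1800 → up 159.2956 (V=84.7256), down 89.7440 (V=15.1740). Price 56.1123; hedge Δ=1.0000, bond B=-56.0677.
  t=0,j=0: stock 79.0000 → up 112.1800 (V=56.1123), down 63.2000 (V=12.3734). Price 37.4159; hedge Δ=0.8930, bond B=-33.1307.
Self-financing check: at every node Δ·S+B equals the discounted successor values.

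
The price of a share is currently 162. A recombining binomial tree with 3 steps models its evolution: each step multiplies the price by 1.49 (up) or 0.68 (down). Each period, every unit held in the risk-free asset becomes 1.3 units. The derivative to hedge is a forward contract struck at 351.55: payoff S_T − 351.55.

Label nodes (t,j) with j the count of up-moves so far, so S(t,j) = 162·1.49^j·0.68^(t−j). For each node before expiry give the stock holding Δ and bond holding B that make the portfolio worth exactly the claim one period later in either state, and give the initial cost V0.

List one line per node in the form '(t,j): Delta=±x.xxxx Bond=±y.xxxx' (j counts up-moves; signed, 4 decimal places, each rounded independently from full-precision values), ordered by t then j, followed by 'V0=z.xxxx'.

(0,0): Delta=1.0000 Bond=-160.0137
(1,0): Delta=1.0000 Bond=-208.0178
(1,1): Delta=1.0000 Bond=-208.0178
(2,0): Delta=1.0000 Bond=-270.4231
(2,1): Delta=1.0000 Bond=-270.4231
(2,2): Delta=1.0000 Bond=-270.4231
V0=1.9863

The replicating-portfolio and risk-neutral prices coincide; use p* = (1.3−0.68)/(1.49−0.68) = 0.7654 for the latter.
Terminal values V(3,·): V(3,0)=-300.6120, V(3,1)=-239.9359, V(3,2)=-106.9838, V(3,3)=184.3377
Node (2,0) S=74.9088: V=(p*·-239.9359+(1−p*)·-300.6120)/1.3=-195.5143; Δ=(-239.9359−-300.6120)/(111.6141−50.9380)=1.0000; B=V−Δ·S=-270.4231
Node (2,1) S=164.1384: V=(p*·-106.9838+(1−p*)·-239.9359)/1.3=-106.2847; Δ=(-106.9838−-239.9359)/(244.5662−111.6141)=1.0000; B=V−Δ·S=-270.4231
Node (2,2) S=359.6562: V=(p*·184.3377+(1−p*)·-106.9838)/1.3=89.2331; Δ=(184.3377−-106.9838)/(535.8877−244.5662)=1.0000; B=V−Δ·S=-270.4231
Node (1,0) S=110.1600: V=(p*·-106.2847+(1−p*)·-195.5143)/1.3=-97.8578; Δ=(-106.2847−-195.5143)/(164.1384−74.9088)=1.0000; B=V−Δ·S=-208.0178
Node (1,1) S=241.3800: V=(p*·89.2331+(1−p*)·-106.2847)/1.3=33.3622; Δ=(89.2331−-106.2847)/(359.6562−164.1384)=1.0000; B=V−Δ·S=-208.0178
Node (0,0) S=162.0000: V=(p*·33.3622+(1−p*)·-97.8578)/1.3=1.9863; Δ=(33.3622−-97.8578)/(241.3800−110.1600)=1.0000; B=V−Δ·S=-160.0137
Each (Δ,B) replicates both successor values, so the strategy is self-financing and V0 is arbitrage-free.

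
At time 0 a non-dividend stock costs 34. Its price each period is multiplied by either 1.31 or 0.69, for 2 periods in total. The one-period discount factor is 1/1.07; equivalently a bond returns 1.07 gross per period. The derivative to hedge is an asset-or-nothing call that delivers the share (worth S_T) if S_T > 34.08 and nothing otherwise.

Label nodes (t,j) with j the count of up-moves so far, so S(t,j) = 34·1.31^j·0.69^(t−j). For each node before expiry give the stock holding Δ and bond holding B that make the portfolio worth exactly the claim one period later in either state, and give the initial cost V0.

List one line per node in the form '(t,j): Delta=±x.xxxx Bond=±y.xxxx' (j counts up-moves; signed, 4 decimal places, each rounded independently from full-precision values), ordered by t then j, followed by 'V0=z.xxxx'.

(0,0): Delta=1.5855 Bond=-34.7619
(1,0): Delta=0.0000 Bond=0.0000
(1,1): Delta=2.1129 Bond=-60.6869
V0=19.1442

Risk-neutral probability p* = (R−d)/(u−d) = (1.07−0.69)/(1.31−0.69) = 0.6129.
At expiry t=2: V(2,0)=0.0000, V(2,1)=0.0000, V(2,2)=58.3474
  t=1,j=0: stock 23.4600 → up 30.7326 (V=0.0000), down 16.1874 (V=0.0000). Price 0.0000; hedge Δ=0.0000, bond B=0.0000.
  t=1,j=1: stock 44.5400 → up 58.3474 (V=58.3474), down 30.7326 (V=0.0000). Price 33.4218; hedge Δ=2.1129, bond B=-60.6869.
  t=0,j=0: stock 34.0000 → up 44.5400 (V=33.4218), down 23.4600 (V=0.0000). Price 19.1442; hedge Δ=1.5855, bond B=-34.7619.
Root portfolio cost Δ·34+B reproduces V0=19.1442.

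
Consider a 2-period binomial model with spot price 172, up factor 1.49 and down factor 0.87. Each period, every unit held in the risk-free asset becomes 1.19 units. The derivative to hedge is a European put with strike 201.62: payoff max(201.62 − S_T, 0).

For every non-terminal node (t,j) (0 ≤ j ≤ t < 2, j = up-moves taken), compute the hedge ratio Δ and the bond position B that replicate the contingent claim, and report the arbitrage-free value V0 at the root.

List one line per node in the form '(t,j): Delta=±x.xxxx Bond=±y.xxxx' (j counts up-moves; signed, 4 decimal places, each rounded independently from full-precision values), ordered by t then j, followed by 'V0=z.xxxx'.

Risk-neutral probability p* = (R−d)/(u−d) = (1.19−0.87)/(1.49−0.87) = 0.5161.
Payoff layer (t=2): V(2,0)=71.4332, V(2,1)=0.0000, V(2,2)=0.0000
  t=1,j=0: stock 149.6400 → up 222.9636 (V=0.0000), down 130.1868 (V=71.4332). Price 29.0458; hedge Δ=-0.7699, bond B=144.2606.
  t=1,j=1: stock 256.2800 → up 381.8572 (V=0.0000), down 222.9636 (V=0.0000). Price 0.0000; hedge Δ=0.0000, bond B=0.0000.
  t=0,j=0: stock 172.0000 → up 256.2800 (V=0.0000), down 149.6400 (V=29.0458). Price 11.8104; hedge Δ=-0.2724, bond B=58.6584.
Root portfolio cost Δ·172+B reproduces V0=11.8104.

(0,0): Delta=-0.2724 Bond=58.6584
(1,0): Delta=-0.7699 Bond=144.2606
(1,1): Delta=0.0000 Bond=0.0000
V0=11.8104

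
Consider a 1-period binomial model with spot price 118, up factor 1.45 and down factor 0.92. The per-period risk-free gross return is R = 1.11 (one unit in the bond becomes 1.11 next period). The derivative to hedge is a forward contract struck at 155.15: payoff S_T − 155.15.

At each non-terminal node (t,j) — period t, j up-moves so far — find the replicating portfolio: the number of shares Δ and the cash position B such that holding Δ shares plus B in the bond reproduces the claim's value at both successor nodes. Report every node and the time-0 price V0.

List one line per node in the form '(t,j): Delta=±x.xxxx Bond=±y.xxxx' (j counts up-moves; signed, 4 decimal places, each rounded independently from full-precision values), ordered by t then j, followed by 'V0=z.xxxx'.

No-arbitrage ⇒ martingale measure with p* = (R−d)/(u−d) = 0.3585.
Payoff layer (t=1): V(1,0)=-46.5900, V(1,1)=15.9500
Node (0,0) S=118.0000: V=(p*·15.9500+(1−p*)·-46.5900)/1.11=-21.7748; Δ=(15.9500−-46.5900)/(171.1000−108.5600)=1.0000; B=V−Δ·S=-139.7748
Each (Δ,B) replicates both successor values, so the strategy is self-financing and V0 is arbitrage-free.

(0,0): Delta=1.0000 Bond=-139.7748
V0=-21.7748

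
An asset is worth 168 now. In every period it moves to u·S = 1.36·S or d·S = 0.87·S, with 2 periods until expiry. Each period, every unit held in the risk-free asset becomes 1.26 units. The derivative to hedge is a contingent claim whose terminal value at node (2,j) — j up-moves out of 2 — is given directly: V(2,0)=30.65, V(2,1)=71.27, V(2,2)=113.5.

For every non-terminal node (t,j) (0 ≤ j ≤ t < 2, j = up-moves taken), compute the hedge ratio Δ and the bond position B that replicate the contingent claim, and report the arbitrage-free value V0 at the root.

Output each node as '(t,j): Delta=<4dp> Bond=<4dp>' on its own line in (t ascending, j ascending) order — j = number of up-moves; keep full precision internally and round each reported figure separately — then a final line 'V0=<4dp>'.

No-arbitrage ⇒ martingale measure with p* = (R−d)/(u−d) = 0.7959.
At expiry t=2: V(2,0)=30.6500, V(2,1)=71.2700, V(2,2)=113.5000
Node (1,0) S=146.1600: V=(p*·71.2700+(1−p*)·30.6500)/1.26=49.9843; Δ=(71.2700−30.6500)/(198.7776−127.1592)=0.5672; B=V−Δ·S=-32.9137
Node (1,1) S=228.4800: V=(p*·113.5000+(1−p*)·71.2700)/1.26=83.2394; Δ=(113.5000−71.2700)/(310.7328−198.7776)=0.3772; B=V−Δ·S=-2.9443
Node (0,0) S=168.0000: V=(p*·83.2394+(1−p*)·49.9843)/1.26=60.6767; Δ=(83.2394−49.9843)/(228.4800−146.1600)=0.4040; B=V−Δ·S=-7.1909
The time-0 hedge costs 60.6767, which is the no-arbitrage price.

(0,0): Delta=0.4040 Bond=-7.1909
(1,0): Delta=0.5672 Bond=-32.9137
(1,1): Delta=0.3772 Bond=-2.9443
V0=60.6767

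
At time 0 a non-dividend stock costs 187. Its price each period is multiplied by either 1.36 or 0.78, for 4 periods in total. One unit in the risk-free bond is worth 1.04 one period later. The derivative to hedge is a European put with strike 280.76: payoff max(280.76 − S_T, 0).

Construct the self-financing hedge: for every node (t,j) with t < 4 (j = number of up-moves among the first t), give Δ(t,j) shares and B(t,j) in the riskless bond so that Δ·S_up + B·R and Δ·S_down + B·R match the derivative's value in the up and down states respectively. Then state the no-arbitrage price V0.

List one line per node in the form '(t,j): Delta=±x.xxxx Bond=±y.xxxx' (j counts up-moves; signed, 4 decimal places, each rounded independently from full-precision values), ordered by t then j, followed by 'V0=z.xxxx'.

(0,0): Delta=-0.5637 Bond=185.4379
(1,0): Delta=-0.8108 Bond=228.8987
(1,1): Delta=-0.3893 Bond=148.4945
(2,0): Delta=-1.0000 Bond=259.5784
(2,1): Delta=-0.6773 Bond=211.5639
(2,2): Delta=-0.1860 Bond=84.1209
(3,0): Delta=-1.0000 Bond=269.9615
(3,1): Delta=-1.0000 Bond=269.9615
(3,2): Delta=-0.4495 Bond=158.5679
(3,3): Delta=0.0000 Bond=0.0000
V0=80.0249

Risk-neutral probability p* = (R−d)/(u−d) = (1.04−0.78)/(1.36−0.78) = 0.4483.
Payoff layer (t=4): V(4,0)=211.5418, V(4,1)=160.0719, V(4,2)=70.3295, V(4,3)=0.0000, V(4,4)=0.0000
(3,0): S=88.7412. Δ = (V_up−V_dn)/(S_up−S_dn) = (160.0719−211.5418)/(120.6881−69.2182) = -1.0000. V = [p*·160.0719 + (1−p*)·211.5418]/1.04 = 181.2203. B = V − Δ·S = 269.9615.
(3,1): S=154.7283. Δ = (V_up−V_dn)/(S_up−S_dn) = (70.3295−160.0719)/(210.4305−120.6881) = -1.0000. V = [p*·70.3295 + (1−p*)·160.0719]/1.04 = 115.2333. B = V − Δ·S = 269.9615.
(3,2): S=269.7827. Δ = (V_up−V_dn)/(S_up−S_dn) = (0.0000−70.3295)/(366.9044−210.4305) = -0.4495. V = [p*·0.0000 + (1−p*)·70.3295]/1.04 = 37.3101. B = V − Δ·S = 158.5679.
(3,3): S=470.3903. Δ = (V_up−V_dn)/(S_up−S_dn) = (0.0000−0.0000)/(639.7308−366.9044) = 0.0000. V = [p*·0.0000 + (1−p*)·0.0000]/1.04 = 0.0000. B = V − Δ·S = 0.0000.
(2,0): S=113.7708. Δ = (V_up−V_dn)/(S_up−S_dn) = (115.2333−181.2203)/(154.7283−88.7412) = -1.0000. V = [p*·115.2333 + (1−p*)·181.2203]/1.04 = 145.8076. B = V − Δ·S = 259.5784.
(2,1): S=198.3696. Δ = (V_up−V_dn)/(S_up−S_dn) = (37.3101−115.2333)/(269.7827−154.7283) = -0.6773. V = [p*·37.3101 + (1−p*)·115.2333]/1.04 = 77.2136. B = V − Δ·S = 211.5639.
(2,2): S=345.8752. Δ = (V_up−V_dn)/(S_up−S_dn) = (0.0000−37.3101)/(470.3903−269.7827) = -0.1860. V = [p*·0.0000 + (1−p*)·37.3101]/1.04 = 19.7932. B = V − Δ·S = 84.1209.
(1,0): S=145.8600. Δ = (V_up−V_dn)/(S_up−S_dn) = (77.2136−145.8076)/(198.3696−113.7708) = -0.8108. V = [p*·77.2136 + (1−p*)·145.8076]/1.04 = 110.6333. B = V − Δ·S = 228.8987.
(1,1): S=254.3200. Δ = (V_up−V_dn)/(S_up−S_dn) = (19.7932−77.2136)/(345.8752−198.3696) = -0.3893. V = [p*·19.7932 + (1−p*)·77.2136]/1.04 = 49.4937. B = V − Δ·S = 148.4945.
(0,0): S=187.0000. Δ = (V_up−V_dn)/(S_up−S_dn) = (49.4937−110.6333)/(254.3200−145.8600) = -0.5637. V = [p*·49.4937 + (1−p*)·110.6333]/1.04 = 80.0249. B = V − Δ·S = 185.4379.
Check: Δ(0,0)·S0 + B(0,0) = 80.0249 = V0.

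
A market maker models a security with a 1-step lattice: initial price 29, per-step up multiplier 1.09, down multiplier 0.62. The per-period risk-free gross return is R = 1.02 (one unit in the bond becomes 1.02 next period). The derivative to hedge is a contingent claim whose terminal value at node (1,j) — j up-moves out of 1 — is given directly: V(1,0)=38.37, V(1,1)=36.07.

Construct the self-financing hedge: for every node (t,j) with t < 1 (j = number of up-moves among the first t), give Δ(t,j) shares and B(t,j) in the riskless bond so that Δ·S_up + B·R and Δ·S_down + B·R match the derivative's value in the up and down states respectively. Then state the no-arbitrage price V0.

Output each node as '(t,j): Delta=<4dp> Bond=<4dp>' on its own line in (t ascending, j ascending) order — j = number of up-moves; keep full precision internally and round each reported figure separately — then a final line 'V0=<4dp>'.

Under the risk-neutral measure, an up-move has probability p* = (R−d)/(u−d) = 0.8511 and values discount at R = 1.02.
Payoff layer (t=1): V(1,0)=38.3700, V(1,1)=36.0700
Node (0,0) S=29.0000: V=(p*·36.0700+(1−p*)·38.3700)/1.02=35.6986; Δ=(36.0700−38.3700)/(31.6100−17.9800)=-0.1687; B=V−Δ·S=40.5922
Each (Δ,B) replicates both successor values, so the strategy is self-financing and V0 is arbitrage-free.

(0,0): Delta=-0.1687 Bond=40.5922
V0=35.6986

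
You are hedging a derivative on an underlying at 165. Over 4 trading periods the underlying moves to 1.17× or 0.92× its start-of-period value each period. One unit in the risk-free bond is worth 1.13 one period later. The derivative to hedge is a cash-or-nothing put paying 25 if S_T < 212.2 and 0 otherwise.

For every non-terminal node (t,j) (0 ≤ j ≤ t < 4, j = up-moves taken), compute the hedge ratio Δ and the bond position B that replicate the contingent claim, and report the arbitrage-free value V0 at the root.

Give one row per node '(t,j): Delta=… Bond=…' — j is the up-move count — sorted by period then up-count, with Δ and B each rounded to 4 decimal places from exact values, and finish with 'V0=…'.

Since d<R<u, set p* = (R−d)/(u−d) = 0.8400; price each node as the discounted p*-expectation of its children.
Payoff layer (t=4): V(4,0)=25.0000, V(4,1)=25.0000, V(4,2)=25.0000, V(4,3)=0.0000, V(4,4)=0.0000
Node (3,0) S=128.4835: V=(p*·25.0000+(1−p*)·25.0000)/1.13=22.1239; Δ=(25.0000−25.0000)/(150.3257−118.2048)=0.0000; B=V−Δ·S=22.1239
Node (3,1) S=163.3975: V=(p*·25.0000+(1−p*)·25.0000)/1.13=22.1239; Δ=(25.0000−25.0000)/(191.1751−150.3257)=0.0000; B=V−Δ·S=22.1239
Node (3,2) S=207.7990: V=(p*·0.0000+(1−p*)·25.0000)/1.13=3.5398; Δ=(0.0000−25.0000)/(243.1249−191.1751)=-0.4812; B=V−Δ·S=103.5398
Node (3,3) S=264.2661: V=(p*·0.0000+(1−p*)·0.0000)/1.13=0.0000; Δ=(0.0000−0.0000)/(309.1914−243.1249)=0.0000; B=V−Δ·S=0.0000
Node (2,0) S=139.6560: V=(p*·22.1239+(1−p*)·22.1239)/1.13=19.5787; Δ=(22.1239−22.1239)/(163.3975−128.4835)=0.0000; B=V−Δ·S=19.5787
Node (2,1) S=177.6060: V=(p*·3.5398+(1−p*)·22.1239)/1.13=5.7640; Δ=(3.5398−22.1239)/(207.7990−163.3975)=-0.4185; B=V−Δ·S=80.1002
Node (2,2) S=225.8685: V=(p*·0.0000+(1−p*)·3.5398)/1.13=0.5012; Δ=(0.0000−3.5398)/(264.2661−207.7990)=-0.0627; B=V−Δ·S=14.6605
Node (1,0) S=151.8000: V=(p*·5.7640+(1−p*)·19.5787)/1.13=7.0569; Δ=(5.7640−19.5787)/(177.6060−139.6560)=-0.3640; B=V−Δ·S=62.3157
Node (1,1) S=193.0500: V=(p*·0.5012+(1−p*)·5.7640)/1.13=1.1887; Δ=(0.5012−5.7640)/(225.8685−177.6060)=-0.1090; B=V−Δ·S=22.2397
Node (0,0) S=165.0000: V=(p*·1.1887+(1−p*)·7.0569)/1.13=1.8829; Δ=(1.1887−7.0569)/(193.0500−151.8000)=-0.1423; B=V−Δ·S=25.3556
Self-financing check: at every node Δ·S+B equals the discounted successor values.

(0,0): Delta=-0.1423 Bond=25.3556
(1,0): Delta=-0.3640 Bond=62.3157
(1,1): Delta=-0.1090 Bond=22.2397
(2,0): Delta=0.0000 Bond=19.5787
(2,1): Delta=-0.4185 Bond=80.1002
(2,2): Delta=-0.0627 Bond=14.6605
(3,0): Delta=0.0000 Bond=22.1239
(3,1): Delta=0.0000 Bond=22.1239
(3,2): Delta=-0.4812 Bond=103.5398
(3,3): Delta=0.0000 Bond=0.0000
V0=1.8829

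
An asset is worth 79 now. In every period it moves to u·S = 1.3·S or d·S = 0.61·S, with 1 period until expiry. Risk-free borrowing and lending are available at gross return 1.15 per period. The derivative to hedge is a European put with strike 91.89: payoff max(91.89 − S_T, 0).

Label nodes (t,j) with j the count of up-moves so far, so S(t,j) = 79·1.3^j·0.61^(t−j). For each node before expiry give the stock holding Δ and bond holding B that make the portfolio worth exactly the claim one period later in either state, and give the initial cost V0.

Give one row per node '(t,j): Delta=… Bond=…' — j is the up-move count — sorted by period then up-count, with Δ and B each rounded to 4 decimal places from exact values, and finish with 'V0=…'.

The replicating-portfolio and risk-neutral prices coincide; use p* = (1.15−0.61)/(1.3−0.61) = 0.7826 for the latter.
Terminal payoffs: V(1,0)=43.7000, V(1,1)=0.0000
(0,0): S=79.0000. Δ = (V_up−V_dn)/(S_up−S_dn) = (0.0000−43.7000)/(102.7000−48.1900) = -0.8017. V = [p*·0.0000 + (1−p*)·43.7000]/1.15 = 8.2609. B = V − Δ·S = 71.5942.
Self-financing check: at every node Δ·S+B equals the discounted successor values.

(0,0): Delta=-0.8017 Bond=71.5942
V0=8.2609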